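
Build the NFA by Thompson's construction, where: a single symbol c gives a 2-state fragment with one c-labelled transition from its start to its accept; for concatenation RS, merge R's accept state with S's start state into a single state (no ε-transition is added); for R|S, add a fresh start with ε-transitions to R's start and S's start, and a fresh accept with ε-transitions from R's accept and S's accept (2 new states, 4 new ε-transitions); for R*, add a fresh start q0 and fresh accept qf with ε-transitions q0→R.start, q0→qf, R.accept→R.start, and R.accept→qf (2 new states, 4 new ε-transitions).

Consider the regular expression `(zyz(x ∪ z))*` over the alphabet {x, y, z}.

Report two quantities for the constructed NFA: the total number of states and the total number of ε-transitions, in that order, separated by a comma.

11, 8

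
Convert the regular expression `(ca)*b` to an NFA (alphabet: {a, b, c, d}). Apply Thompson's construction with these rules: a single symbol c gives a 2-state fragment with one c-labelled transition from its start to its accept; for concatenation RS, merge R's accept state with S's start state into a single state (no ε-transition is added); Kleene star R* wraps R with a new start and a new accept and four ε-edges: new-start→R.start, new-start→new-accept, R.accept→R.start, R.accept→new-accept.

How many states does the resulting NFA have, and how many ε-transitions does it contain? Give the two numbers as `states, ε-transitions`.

Recursing over subexpressions:
Each of the 3 symbol leaves contributes 2 states and 0 ε-transitions.
  ca → 3 states, 0 ε-transitions
  (ca)* → 5 states, 4 ε-transitions
  (ca)*b → 6 states, 4 ε-transitions

6, 4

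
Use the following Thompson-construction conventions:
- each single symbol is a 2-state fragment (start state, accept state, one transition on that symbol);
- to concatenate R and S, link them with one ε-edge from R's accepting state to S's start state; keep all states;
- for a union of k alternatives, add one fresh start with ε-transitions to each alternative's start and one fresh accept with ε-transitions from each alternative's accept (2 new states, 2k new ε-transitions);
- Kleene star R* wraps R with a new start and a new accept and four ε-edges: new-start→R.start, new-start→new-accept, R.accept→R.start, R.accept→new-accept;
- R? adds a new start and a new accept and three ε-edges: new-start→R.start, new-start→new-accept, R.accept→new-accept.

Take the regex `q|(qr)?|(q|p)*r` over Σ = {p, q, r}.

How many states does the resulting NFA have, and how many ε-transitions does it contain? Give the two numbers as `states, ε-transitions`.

20, 19

By structural recursion:
Each of the 6 symbol leaves contributes 2 states and 0 ε-transitions.
  qr → 4 states, 1 ε-transition
  (qr)? → 6 states, 4 ε-transitions
  q|p → 6 states, 4 ε-transitions
  (q|p)* → 8 states, 8 ε-transitions
  (q|p)*r → 10 states, 9 ε-transitions
  q|(qr)?|(q|p)*r → 20 states, 19 ε-transitions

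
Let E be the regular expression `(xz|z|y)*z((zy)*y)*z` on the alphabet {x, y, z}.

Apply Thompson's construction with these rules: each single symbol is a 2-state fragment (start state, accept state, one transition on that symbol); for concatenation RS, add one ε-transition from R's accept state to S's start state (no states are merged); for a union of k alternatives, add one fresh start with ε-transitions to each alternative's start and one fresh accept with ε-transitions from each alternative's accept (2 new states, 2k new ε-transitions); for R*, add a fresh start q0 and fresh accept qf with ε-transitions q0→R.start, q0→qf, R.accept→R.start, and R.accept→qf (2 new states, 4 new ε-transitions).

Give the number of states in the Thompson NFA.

Per subexpression:
Each of the 9 symbol leaves contributes a 2-state fragment.
  xz : 4 states
  xz|z|y : 10 states
  (xz|z|y)* : 12 states
  zy : 4 states
  (zy)* : 6 states
  (zy)*y : 8 states
  ((zy)*y)* : 10 states
  (xz|z|y)*z((zy)*y)*z : 26 states

26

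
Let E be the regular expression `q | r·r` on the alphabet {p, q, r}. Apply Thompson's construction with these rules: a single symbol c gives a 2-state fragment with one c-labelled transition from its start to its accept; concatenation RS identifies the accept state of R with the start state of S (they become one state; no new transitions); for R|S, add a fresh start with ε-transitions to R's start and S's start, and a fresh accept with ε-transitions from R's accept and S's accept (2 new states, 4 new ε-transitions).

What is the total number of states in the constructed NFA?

7

Building bottom-up:
Each of the 3 symbol leaves contributes a 2-state fragment.
  r·r — 3 states
  q | r·r — 7 states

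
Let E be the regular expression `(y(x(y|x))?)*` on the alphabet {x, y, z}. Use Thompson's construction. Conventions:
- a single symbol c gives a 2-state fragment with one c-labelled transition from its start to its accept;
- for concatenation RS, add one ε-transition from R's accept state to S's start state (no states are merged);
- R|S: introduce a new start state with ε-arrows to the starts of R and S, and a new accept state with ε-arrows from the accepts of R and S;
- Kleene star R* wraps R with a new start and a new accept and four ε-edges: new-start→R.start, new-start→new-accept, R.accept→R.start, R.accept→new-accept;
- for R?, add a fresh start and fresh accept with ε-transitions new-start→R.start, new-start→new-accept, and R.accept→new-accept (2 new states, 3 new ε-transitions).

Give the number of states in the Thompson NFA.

By structural recursion:
Each of the 4 symbol leaves contributes a 2-state fragment.
  y|x → 6 states
  x(y|x) → 8 states
  (x(y|x))? → 10 states
  y(x(y|x))? → 12 states
  (y(x(y|x))?)* → 14 states

14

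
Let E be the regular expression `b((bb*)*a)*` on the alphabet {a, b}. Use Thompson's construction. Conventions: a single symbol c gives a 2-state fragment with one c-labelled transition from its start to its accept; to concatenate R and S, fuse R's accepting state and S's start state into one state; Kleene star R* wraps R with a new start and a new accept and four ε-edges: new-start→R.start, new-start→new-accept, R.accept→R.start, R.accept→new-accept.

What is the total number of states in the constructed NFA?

Building bottom-up:
Each of the 4 symbol leaves contributes a 2-state fragment.
  b* : 4 states
  bb* : 5 states
  (bb*)* : 7 states
  (bb*)*a : 8 states
  ((bb*)*a)* : 10 states
  b((bb*)*a)* : 11 states

11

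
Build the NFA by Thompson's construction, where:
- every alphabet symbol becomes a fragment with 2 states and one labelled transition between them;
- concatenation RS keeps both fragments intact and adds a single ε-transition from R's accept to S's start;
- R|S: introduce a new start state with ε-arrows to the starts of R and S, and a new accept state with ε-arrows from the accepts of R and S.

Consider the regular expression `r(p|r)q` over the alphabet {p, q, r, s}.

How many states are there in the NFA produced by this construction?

10

Bottom-up over the parse tree:
Each of the 4 symbol leaves contributes a 2-state fragment.
  p|r : 6 states
  r(p|r)q : 10 states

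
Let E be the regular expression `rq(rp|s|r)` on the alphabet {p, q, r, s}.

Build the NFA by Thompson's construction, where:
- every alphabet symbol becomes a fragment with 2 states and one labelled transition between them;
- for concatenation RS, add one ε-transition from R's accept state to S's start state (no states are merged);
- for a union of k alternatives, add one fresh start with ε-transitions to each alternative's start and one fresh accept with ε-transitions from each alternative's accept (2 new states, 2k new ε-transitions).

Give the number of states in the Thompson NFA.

14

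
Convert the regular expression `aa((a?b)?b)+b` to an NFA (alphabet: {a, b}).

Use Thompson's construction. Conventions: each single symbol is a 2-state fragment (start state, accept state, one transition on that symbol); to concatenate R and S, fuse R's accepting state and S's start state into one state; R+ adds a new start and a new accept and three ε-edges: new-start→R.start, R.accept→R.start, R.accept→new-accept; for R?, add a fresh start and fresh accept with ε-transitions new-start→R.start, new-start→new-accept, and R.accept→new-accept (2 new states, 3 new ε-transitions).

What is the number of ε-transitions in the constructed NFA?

9

Recursing over subexpressions:
Each of the 6 symbol leaves contributes 0 ε-transitions.
  a? : 3 ε-transitions
  a?b : 3 ε-transitions
  (a?b)? : 6 ε-transitions
  (a?b)?b : 6 ε-transitions
  ((a?b)?b)+ : 9 ε-transitions
  aa((a?b)?b)+b : 9 ε-transitions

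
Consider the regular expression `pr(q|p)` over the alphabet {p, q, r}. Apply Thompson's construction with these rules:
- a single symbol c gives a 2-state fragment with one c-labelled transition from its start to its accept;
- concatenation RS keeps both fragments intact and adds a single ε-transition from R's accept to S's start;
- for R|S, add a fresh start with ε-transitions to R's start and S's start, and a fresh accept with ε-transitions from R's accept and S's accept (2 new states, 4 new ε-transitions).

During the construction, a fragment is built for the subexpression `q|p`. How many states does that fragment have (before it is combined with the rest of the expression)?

6

Fragment for `q|p`:
Each of the 2 symbol leaves contributes a 2-state fragment.
  q|p → 6 states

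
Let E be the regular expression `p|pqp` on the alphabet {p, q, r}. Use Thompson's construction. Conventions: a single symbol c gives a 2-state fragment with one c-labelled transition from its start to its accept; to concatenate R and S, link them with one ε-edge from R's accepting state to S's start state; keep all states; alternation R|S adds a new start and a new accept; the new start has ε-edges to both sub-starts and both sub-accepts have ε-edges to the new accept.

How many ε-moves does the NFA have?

Recursing over subexpressions:
Each of the 4 symbol leaves contributes 0 ε-transitions.
  pqp → 2 ε-transitions
  p|pqp → 6 ε-transitions

6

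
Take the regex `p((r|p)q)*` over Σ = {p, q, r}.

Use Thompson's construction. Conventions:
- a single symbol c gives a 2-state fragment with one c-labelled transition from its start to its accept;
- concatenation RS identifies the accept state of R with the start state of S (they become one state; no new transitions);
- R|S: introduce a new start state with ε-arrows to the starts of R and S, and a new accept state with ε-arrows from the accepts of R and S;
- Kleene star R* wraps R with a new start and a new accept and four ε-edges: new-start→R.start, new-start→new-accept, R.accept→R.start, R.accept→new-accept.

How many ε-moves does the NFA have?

Bottom-up over the parse tree:
Each of the 4 symbol leaves contributes 0 ε-transitions.
  r|p — 4 ε-transitions
  (r|p)q — 4 ε-transitions
  ((r|p)q)* — 8 ε-transitions
  p((r|p)q)* — 8 ε-transitions

8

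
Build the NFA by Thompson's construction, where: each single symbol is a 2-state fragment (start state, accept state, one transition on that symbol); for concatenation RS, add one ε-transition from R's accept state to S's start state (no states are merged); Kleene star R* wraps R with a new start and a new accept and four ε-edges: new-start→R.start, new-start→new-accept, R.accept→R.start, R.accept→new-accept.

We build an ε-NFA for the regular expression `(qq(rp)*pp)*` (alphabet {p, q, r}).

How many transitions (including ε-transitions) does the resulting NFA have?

Per subexpression:
Each of the 6 symbol leaves contributes 1 transition (1 symbol, 0 ε).
  rp — 3 transitions (2 symbol, 1 ε)
  (rp)* — 7 transitions (2 symbol, 5 ε)
  qq(rp)*pp — 15 transitions (6 symbol, 9 ε)
  (qq(rp)*pp)* — 19 transitions (6 symbol, 13 ε)

19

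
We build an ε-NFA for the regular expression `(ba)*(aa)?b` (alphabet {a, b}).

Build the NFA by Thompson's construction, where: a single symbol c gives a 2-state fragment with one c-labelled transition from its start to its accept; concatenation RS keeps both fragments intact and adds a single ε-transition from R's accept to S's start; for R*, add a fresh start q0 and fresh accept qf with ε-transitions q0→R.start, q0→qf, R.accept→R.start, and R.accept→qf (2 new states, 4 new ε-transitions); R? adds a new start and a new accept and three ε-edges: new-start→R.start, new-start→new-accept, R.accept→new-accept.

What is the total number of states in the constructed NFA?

14

By structural recursion:
Each of the 5 symbol leaves contributes a 2-state fragment.
  ba = 4 states
  (ba)* = 6 states
  aa = 4 states
  (aa)? = 6 states
  (ba)*(aa)?b = 14 states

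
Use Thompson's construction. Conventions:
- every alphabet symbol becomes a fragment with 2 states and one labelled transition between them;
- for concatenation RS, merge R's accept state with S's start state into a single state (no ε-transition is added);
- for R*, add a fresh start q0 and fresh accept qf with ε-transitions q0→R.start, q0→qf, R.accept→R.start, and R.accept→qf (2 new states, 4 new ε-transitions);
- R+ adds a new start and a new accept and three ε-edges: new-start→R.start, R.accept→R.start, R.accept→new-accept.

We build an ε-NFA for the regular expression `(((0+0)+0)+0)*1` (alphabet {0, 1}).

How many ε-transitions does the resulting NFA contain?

13

Per subexpression:
Each of the 5 symbol leaves contributes 0 ε-transitions.
  0+ : 3 ε-transitions
  0+0 : 3 ε-transitions
  (0+0)+ : 6 ε-transitions
  (0+0)+0 : 6 ε-transitions
  ((0+0)+0)+ : 9 ε-transitions
  ((0+0)+0)+0 : 9 ε-transitions
  (((0+0)+0)+0)* : 13 ε-transitions
  (((0+0)+0)+0)*1 : 13 ε-transitions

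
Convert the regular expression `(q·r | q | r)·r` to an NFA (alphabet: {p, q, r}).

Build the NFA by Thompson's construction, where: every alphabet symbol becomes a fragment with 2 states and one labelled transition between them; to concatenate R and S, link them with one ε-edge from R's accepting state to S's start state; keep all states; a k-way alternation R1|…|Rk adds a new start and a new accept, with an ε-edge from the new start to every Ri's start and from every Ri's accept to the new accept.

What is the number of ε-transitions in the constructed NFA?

8

Recursing over subexpressions:
Each of the 5 symbol leaves contributes 0 ε-transitions.
  q·r = 1 ε-transition
  q·r | q | r = 7 ε-transitions
  (q·r | q | r)·r = 8 ε-transitions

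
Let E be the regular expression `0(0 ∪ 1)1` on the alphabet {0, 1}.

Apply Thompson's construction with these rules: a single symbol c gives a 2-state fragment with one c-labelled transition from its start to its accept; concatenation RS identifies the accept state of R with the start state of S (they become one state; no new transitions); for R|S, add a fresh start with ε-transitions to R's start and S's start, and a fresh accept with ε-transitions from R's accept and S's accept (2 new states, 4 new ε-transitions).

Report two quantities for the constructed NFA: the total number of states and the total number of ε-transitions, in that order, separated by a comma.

By structural recursion:
Each of the 4 symbol leaves contributes 2 states and 0 ε-transitions.
  0 ∪ 1 : 6 states, 4 ε-transitions
  0(0 ∪ 1)1 : 8 states, 4 ε-transitions

8, 4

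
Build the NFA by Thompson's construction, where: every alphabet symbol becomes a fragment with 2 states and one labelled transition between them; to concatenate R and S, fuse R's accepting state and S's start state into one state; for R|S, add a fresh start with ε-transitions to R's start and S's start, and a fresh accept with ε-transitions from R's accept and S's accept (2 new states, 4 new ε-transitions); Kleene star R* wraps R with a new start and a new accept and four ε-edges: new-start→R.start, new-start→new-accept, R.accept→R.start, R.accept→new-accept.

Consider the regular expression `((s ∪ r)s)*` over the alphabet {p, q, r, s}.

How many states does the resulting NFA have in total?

9

Per subexpression:
Each of the 3 symbol leaves contributes a 2-state fragment.
  s ∪ r : 6 states
  (s ∪ r)s : 7 states
  ((s ∪ r)s)* : 9 states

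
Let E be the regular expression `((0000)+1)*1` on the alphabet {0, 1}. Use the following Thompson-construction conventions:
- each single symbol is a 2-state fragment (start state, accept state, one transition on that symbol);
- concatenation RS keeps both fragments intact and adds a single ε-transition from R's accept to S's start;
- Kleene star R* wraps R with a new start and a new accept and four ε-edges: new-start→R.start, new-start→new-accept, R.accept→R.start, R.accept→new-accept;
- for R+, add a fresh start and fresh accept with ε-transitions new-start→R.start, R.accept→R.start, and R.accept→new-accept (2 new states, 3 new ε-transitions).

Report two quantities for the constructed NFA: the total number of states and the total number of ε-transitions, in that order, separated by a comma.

16, 12

By structural recursion:
Each of the 6 symbol leaves contributes 2 states and 0 ε-transitions.
  0000 — 8 states, 3 ε-transitions
  (0000)+ — 10 states, 6 ε-transitions
  (0000)+1 — 12 states, 7 ε-transitions
  ((0000)+1)* — 14 states, 11 ε-transitions
  ((0000)+1)*1 — 16 states, 12 ε-transitions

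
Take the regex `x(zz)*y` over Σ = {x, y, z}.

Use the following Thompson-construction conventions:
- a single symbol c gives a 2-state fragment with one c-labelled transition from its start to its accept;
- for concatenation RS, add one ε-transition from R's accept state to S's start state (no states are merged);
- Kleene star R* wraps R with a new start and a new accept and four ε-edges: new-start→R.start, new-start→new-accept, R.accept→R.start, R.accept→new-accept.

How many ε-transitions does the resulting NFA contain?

7

Building bottom-up:
Each of the 4 symbol leaves contributes 0 ε-transitions.
  zz = 1 ε-transition
  (zz)* = 5 ε-transitions
  x(zz)*y = 7 ε-transitions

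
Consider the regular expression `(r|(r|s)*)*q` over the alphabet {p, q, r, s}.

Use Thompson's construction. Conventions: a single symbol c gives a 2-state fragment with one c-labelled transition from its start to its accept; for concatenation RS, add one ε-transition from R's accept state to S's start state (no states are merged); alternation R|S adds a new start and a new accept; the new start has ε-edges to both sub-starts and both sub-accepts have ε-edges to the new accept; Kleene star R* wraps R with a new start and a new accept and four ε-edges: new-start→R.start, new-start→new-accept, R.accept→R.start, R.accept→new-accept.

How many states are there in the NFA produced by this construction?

Per subexpression:
Each of the 4 symbol leaves contributes a 2-state fragment.
  r|s : 6 states
  (r|s)* : 8 states
  r|(r|s)* : 12 states
  (r|(r|s)*)* : 14 states
  (r|(r|s)*)*q : 16 states

16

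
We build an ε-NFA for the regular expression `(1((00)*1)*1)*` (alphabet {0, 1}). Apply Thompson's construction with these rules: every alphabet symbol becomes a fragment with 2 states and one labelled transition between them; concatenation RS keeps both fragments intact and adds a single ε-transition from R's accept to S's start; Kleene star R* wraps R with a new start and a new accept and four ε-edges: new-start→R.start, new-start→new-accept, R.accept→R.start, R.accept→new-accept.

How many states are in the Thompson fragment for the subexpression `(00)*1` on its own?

8

Fragment for `(00)*1`:
Each of the 3 symbol leaves contributes a 2-state fragment.
  00 = 4 states
  (00)* = 6 states
  (00)*1 = 8 states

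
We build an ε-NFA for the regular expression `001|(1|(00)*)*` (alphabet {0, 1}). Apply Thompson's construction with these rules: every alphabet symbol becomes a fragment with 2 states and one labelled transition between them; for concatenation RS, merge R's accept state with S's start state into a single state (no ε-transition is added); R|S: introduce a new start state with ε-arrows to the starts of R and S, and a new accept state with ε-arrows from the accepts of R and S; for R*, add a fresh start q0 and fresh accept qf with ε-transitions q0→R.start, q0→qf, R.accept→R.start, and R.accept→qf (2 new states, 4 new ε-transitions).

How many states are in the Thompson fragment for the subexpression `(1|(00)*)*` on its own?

Fragment for `(1|(00)*)*`:
Each of the 3 symbol leaves contributes a 2-state fragment.
  00 → 3 states
  (00)* → 5 states
  1|(00)* → 9 states
  (1|(00)*)* → 11 states

11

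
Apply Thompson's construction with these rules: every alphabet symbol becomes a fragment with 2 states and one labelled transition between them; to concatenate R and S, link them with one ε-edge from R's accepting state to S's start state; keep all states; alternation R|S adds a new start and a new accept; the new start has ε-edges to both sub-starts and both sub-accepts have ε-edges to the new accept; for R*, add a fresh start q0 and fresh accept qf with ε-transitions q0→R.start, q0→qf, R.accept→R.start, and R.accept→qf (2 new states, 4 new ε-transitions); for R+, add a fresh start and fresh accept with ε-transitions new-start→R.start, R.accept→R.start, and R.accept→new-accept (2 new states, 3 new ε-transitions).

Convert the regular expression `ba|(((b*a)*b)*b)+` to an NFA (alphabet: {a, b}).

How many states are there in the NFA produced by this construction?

Bottom-up over the parse tree:
Each of the 6 symbol leaves contributes a 2-state fragment.
  ba — 4 states
  b* — 4 states
  b*a — 6 states
  (b*a)* — 8 states
  (b*a)*b — 10 states
  ((b*a)*b)* — 12 states
  ((b*a)*b)*b — 14 states
  (((b*a)*b)*b)+ — 16 states
  ba|(((b*a)*b)*b)+ — 22 states

22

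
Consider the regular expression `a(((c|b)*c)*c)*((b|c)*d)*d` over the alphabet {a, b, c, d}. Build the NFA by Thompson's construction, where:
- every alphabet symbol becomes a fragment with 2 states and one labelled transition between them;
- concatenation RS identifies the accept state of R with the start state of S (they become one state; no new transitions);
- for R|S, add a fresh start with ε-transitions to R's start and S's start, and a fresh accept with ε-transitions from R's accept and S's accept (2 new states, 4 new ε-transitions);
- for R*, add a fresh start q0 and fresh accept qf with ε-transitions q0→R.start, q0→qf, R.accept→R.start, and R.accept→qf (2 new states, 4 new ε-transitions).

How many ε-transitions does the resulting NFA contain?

28

Per subexpression:
Each of the 9 symbol leaves contributes 0 ε-transitions.
  c|b : 4 ε-transitions
  (c|b)* : 8 ε-transitions
  (c|b)*c : 8 ε-transitions
  ((c|b)*c)* : 12 ε-transitions
  ((c|b)*c)*c : 12 ε-transitions
  (((c|b)*c)*c)* : 16 ε-transitions
  b|c : 4 ε-transitions
  (b|c)* : 8 ε-transitions
  (b|c)*d : 8 ε-transitions
  ((b|c)*d)* : 12 ε-transitions
  a(((c|b)*c)*c)*((b|c)*d)*d : 28 ε-transitions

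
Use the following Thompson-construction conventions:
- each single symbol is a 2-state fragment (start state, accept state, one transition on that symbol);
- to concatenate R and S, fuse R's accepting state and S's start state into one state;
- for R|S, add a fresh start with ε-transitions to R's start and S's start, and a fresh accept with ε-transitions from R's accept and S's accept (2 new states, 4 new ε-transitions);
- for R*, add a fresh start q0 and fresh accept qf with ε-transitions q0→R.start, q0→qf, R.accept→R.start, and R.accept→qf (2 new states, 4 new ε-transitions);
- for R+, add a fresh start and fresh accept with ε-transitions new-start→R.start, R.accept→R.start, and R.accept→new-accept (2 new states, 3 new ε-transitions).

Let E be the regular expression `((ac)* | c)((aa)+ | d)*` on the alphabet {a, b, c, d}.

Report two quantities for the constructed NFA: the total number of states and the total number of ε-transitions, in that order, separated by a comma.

Per subexpression:
Each of the 6 symbol leaves contributes 2 states and 0 ε-transitions.
  ac : 3 states, 0 ε-transitions
  (ac)* : 5 states, 4 ε-transitions
  (ac)* | c : 9 states, 8 ε-transitions
  aa : 3 states, 0 ε-transitions
  (aa)+ : 5 states, 3 ε-transitions
  (aa)+ | d : 9 states, 7 ε-transitions
  ((aa)+ | d)* : 11 states, 11 ε-transitions
  ((ac)* | c)((aa)+ | d)* : 19 states, 19 ε-transitions

19, 19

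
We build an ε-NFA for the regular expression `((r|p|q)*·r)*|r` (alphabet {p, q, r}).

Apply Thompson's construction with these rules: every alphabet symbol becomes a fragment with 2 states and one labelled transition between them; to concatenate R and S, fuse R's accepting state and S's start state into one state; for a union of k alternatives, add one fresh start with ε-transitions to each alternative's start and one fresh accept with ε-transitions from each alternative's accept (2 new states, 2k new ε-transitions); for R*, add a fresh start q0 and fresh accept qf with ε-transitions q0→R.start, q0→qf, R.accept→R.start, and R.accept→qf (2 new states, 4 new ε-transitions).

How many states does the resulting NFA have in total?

By structural recursion:
Each of the 5 symbol leaves contributes a 2-state fragment.
  r|p|q = 8 states
  (r|p|q)* = 10 states
  (r|p|q)*·r = 11 states
  ((r|p|q)*·r)* = 13 states
  ((r|p|q)*·r)*|r = 17 states

17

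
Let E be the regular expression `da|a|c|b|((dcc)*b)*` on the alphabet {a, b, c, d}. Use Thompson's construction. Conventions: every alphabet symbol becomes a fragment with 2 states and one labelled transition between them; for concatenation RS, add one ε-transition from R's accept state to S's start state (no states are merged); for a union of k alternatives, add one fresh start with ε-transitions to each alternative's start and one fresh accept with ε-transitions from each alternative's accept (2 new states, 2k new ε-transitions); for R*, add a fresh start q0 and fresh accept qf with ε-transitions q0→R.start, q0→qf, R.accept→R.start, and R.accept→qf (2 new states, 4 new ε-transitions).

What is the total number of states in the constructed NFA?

24

By structural recursion:
Each of the 9 symbol leaves contributes a 2-state fragment.
  da → 4 states
  dcc → 6 states
  (dcc)* → 8 states
  (dcc)*b → 10 states
  ((dcc)*b)* → 12 states
  da|a|c|b|((dcc)*b)* → 24 states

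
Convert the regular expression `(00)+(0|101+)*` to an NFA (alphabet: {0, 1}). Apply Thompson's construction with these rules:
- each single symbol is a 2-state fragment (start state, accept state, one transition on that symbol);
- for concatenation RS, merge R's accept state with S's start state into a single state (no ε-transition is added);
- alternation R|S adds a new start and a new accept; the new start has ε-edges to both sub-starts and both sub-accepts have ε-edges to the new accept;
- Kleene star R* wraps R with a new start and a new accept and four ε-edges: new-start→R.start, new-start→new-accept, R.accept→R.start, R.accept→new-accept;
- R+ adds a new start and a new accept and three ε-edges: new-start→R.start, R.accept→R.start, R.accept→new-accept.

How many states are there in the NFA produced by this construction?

16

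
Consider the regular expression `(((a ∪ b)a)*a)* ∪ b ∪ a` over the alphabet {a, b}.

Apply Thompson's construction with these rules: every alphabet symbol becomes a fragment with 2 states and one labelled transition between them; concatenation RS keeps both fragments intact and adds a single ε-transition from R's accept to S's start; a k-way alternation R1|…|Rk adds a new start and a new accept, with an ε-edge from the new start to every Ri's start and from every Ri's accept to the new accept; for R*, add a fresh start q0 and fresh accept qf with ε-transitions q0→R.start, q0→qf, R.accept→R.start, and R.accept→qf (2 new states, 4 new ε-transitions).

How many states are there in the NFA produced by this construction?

20

Building bottom-up:
Each of the 6 symbol leaves contributes a 2-state fragment.
  a ∪ b → 6 states
  (a ∪ b)a → 8 states
  ((a ∪ b)a)* → 10 states
  ((a ∪ b)a)*a → 12 states
  (((a ∪ b)a)*a)* → 14 states
  (((a ∪ b)a)*a)* ∪ b ∪ a → 20 states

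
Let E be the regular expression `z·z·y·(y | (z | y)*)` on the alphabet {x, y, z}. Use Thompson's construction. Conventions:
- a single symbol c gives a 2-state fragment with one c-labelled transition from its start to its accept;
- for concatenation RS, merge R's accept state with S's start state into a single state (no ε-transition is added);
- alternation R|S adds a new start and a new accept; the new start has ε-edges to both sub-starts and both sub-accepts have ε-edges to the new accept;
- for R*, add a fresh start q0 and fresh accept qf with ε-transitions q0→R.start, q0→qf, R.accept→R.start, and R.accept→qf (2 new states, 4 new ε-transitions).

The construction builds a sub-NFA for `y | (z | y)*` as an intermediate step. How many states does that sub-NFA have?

Fragment for `y | (z | y)*`:
Each of the 3 symbol leaves contributes a 2-state fragment.
  z | y : 6 states
  (z | y)* : 8 states
  y | (z | y)* : 12 states

12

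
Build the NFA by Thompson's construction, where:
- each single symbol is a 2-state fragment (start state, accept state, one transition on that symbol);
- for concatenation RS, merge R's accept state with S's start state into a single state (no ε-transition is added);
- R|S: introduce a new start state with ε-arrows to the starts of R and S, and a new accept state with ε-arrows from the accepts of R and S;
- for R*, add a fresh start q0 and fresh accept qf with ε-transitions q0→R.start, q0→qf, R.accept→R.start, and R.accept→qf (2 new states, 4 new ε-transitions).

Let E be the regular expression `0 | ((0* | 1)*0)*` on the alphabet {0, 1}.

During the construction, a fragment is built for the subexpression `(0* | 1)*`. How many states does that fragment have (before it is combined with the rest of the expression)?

Fragment for `(0* | 1)*`:
Each of the 2 symbol leaves contributes a 2-state fragment.
  0* = 4 states
  0* | 1 = 8 states
  (0* | 1)* = 10 states

10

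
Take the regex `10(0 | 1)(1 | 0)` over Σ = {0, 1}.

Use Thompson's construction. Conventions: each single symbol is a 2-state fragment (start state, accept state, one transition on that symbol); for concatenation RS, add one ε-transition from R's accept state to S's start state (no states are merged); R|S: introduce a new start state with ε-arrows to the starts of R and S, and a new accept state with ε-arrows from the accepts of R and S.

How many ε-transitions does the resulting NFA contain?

11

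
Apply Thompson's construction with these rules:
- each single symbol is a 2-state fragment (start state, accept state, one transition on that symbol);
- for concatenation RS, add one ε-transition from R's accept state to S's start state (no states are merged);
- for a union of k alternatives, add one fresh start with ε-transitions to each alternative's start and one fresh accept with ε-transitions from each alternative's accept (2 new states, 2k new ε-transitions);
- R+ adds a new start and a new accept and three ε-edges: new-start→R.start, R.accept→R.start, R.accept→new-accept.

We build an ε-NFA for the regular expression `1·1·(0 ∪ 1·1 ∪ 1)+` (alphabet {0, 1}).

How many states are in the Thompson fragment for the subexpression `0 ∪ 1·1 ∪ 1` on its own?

10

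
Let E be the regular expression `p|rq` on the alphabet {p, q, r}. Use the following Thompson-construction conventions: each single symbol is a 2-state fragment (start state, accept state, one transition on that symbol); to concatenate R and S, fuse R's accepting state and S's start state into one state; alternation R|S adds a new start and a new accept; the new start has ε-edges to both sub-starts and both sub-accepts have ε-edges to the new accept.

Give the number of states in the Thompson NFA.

7

Building bottom-up:
Each of the 3 symbol leaves contributes a 2-state fragment.
  rq → 3 states
  p|rq → 7 states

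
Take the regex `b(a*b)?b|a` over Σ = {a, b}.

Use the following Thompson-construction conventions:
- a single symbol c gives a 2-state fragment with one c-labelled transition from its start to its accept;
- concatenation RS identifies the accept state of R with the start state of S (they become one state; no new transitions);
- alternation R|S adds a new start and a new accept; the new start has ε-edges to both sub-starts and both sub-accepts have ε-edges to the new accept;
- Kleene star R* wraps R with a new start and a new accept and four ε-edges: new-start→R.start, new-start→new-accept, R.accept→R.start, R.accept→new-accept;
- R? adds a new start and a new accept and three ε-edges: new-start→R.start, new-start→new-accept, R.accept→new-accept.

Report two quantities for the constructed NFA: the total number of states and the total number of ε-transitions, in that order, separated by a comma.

Building bottom-up:
Each of the 5 symbol leaves contributes 2 states and 0 ε-transitions.
  a* → 4 states, 4 ε-transitions
  a*b → 5 states, 4 ε-transitions
  (a*b)? → 7 states, 7 ε-transitions
  b(a*b)?b → 9 states, 7 ε-transitions
  b(a*b)?b|a → 13 states, 11 ε-transitions

13, 11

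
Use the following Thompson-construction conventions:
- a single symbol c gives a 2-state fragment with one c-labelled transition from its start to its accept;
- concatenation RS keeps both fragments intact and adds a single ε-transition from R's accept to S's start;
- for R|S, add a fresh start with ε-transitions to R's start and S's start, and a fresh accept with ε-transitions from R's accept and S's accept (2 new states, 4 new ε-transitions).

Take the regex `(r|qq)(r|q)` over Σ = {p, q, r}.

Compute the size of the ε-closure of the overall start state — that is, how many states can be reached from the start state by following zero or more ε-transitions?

Let C(F) = |ε-closure(F.start)| within fragment F, and note whether F accepts ε. Symbol fragments have C = 1 and do not accept ε. Then:
  qq → |closure| equals the left operand's closure size = 1 (its accept is not ε-reachable, so the closure stops there)
  r|qq → new start ε-reaches every alternative's start; none of them accept ε, so the new accept is not reached: |closure| = 1 + 1 + 1 = 3
  r|q → |closure| = 1 + 1 + 1 = 3 (the new accept is not ε-reachable since no branch accepts ε)
  (r|qq)(r|q) → |closure| equals the left operand's closure size = 3 (its accept is not ε-reachable, so the closure stops there)

3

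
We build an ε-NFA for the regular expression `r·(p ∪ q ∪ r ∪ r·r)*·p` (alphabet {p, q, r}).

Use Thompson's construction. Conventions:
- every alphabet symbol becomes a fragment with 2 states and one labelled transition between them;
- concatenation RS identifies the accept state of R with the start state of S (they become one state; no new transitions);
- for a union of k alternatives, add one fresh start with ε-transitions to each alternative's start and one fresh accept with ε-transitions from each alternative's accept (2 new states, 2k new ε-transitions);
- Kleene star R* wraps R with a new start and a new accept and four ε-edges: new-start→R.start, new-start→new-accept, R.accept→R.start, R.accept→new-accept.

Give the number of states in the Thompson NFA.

Bottom-up over the parse tree:
Each of the 7 symbol leaves contributes a 2-state fragment.
  r·r — 3 states
  p ∪ q ∪ r ∪ r·r — 11 states
  (p ∪ q ∪ r ∪ r·r)* — 13 states
  r·(p ∪ q ∪ r ∪ r·r)*·p — 15 states

15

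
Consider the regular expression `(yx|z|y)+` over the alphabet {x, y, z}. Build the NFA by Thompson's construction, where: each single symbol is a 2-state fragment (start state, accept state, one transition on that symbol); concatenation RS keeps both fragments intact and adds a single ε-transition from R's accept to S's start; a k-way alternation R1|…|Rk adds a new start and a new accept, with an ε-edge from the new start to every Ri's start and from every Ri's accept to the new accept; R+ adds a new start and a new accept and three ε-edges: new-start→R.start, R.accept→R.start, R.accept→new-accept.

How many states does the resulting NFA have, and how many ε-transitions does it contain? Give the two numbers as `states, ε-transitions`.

12, 10

Bottom-up over the parse tree:
Each of the 4 symbol leaves contributes 2 states and 0 ε-transitions.
  yx → 4 states, 1 ε-transition
  yx|z|y → 10 states, 7 ε-transitions
  (yx|z|y)+ → 12 states, 10 ε-transitions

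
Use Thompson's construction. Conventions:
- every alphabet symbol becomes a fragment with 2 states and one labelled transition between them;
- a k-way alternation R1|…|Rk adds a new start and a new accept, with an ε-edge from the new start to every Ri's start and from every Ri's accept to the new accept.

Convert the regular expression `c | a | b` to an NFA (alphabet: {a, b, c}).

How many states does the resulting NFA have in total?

8

By structural recursion:
Each of the 3 symbol leaves contributes a 2-state fragment.
  c | a | b → 8 states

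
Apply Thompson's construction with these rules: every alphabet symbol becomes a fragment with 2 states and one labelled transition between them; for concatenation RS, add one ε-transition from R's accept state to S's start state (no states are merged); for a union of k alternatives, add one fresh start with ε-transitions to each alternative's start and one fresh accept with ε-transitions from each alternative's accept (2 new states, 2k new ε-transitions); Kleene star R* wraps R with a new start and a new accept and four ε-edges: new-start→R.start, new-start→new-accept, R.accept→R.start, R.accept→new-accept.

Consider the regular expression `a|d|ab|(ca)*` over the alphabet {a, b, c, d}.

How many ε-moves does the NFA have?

Per subexpression:
Each of the 6 symbol leaves contributes 0 ε-transitions.
  ab — 1 ε-transition
  ca — 1 ε-transition
  (ca)* — 5 ε-transitions
  a|d|ab|(ca)* — 14 ε-transitions

14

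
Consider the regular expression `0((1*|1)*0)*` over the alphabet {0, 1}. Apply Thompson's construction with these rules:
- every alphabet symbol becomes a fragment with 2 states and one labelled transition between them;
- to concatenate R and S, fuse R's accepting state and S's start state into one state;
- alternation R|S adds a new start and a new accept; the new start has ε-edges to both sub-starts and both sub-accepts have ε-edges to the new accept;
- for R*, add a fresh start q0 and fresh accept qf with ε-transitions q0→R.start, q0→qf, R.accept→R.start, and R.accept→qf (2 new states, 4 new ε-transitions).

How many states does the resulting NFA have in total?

By structural recursion:
Each of the 4 symbol leaves contributes a 2-state fragment.
  1* : 4 states
  1*|1 : 8 states
  (1*|1)* : 10 states
  (1*|1)*0 : 11 states
  ((1*|1)*0)* : 13 states
  0((1*|1)*0)* : 14 states

14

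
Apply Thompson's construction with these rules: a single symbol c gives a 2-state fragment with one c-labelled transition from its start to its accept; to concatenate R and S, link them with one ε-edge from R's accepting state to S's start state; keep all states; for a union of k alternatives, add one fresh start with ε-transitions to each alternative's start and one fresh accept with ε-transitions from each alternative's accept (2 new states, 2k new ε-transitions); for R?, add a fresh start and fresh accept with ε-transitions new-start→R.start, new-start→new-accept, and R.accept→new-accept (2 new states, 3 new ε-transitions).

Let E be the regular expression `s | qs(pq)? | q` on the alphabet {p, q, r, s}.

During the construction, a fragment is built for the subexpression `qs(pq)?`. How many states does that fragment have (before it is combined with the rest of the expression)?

Fragment for `qs(pq)?`:
Each of the 4 symbol leaves contributes a 2-state fragment.
  pq — 4 states
  (pq)? — 6 states
  qs(pq)? — 10 states

10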